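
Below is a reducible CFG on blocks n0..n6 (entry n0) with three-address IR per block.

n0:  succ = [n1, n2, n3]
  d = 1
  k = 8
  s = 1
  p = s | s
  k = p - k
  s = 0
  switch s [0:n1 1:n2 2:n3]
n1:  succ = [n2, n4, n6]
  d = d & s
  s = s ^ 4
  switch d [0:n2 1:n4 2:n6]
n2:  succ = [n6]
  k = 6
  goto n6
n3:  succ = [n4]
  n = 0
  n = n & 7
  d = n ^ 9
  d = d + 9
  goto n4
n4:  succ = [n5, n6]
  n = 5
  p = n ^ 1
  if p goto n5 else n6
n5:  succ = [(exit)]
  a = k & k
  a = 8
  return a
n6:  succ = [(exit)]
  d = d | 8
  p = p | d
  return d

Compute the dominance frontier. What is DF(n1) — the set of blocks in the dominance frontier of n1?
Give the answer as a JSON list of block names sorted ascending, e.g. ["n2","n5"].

Answer: ["n2", "n4", "n6"]

Working:
idom tree: n1←n0 n2←n0 n3←n0 n4←n0 n5←n4 n6←n0
Dom∩ at merges:
  n2: preds {n0,n1}: {n0} ∩ {n0,n1} = {n0}; idom=n0
  n4: preds {n1,n3}: {n0,n1} ∩ {n0,n3} = {n0}; idom=n0
  n6: preds {n1,n2,n4}: {n0,n1} ∩ {n0,n2} ∩ {n0,n4} = {n0}; idom=n0

DF walk-up:
  join n2 pred n0: · stop@n0
  join n2 pred n1: n1 stop@n0
  join n4 pred n1: n1 stop@n0
  join n4 pred n3: n3 stop@n0
  join n6 pred n1: n1 stop@n0
  join n6 pred n2: n2 stop@n0
  join n6 pred n4: n4 stop@n0
  n0: DF=∅
  n1: DF={n2,n4,n6}
  n2: DF={n6}
  n3: DF={n4}
  n4: DF={n6}
  n5: DF=∅
  n6: DF=∅

DF(n1) = ["n2", "n4", "n6"]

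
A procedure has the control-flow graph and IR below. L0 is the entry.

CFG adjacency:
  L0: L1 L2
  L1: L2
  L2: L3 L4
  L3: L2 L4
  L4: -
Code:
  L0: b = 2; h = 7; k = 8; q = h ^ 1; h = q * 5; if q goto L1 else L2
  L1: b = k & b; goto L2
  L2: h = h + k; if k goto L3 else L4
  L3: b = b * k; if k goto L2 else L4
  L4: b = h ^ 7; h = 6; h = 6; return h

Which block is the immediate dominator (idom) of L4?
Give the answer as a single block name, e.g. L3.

Answer: L2

Derivation:
idom tree: L1←L0 L2←L0 L3←L2 L4←L2
Join-block Dom:
  L2: preds {L0,L1,L3}: {L0} ∩ {L0,L1} ∩ {L0,L2,L3} = {L0}; idom=L0
  L4: preds {L2,L3}: {L0,L2} ∩ {L0,L2,L3} = {L0,L2}; idom=L2

idom(L4) = L2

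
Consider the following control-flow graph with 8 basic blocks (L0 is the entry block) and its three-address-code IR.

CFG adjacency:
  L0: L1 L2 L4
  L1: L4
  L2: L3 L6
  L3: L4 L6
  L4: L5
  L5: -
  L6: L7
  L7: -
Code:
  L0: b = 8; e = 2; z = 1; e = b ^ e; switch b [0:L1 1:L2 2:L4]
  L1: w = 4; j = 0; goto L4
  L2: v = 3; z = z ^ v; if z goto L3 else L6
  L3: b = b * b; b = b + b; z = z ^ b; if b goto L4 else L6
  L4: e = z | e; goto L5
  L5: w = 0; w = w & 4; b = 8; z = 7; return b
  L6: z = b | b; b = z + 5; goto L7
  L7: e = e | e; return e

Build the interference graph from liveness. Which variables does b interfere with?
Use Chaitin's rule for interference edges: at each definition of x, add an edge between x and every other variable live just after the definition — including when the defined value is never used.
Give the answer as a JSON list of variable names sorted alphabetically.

Per-block:
  L0 def {b,e,z} use ∅
  L1 def {j,w} use ∅
  L2 def {v,z} use {z}
  L3 def {b,z} use {b,z}
  L4 def {e} use {e,z}
  L5 def {b,w,z} use ∅
  L6 def {b,z} use {b}
  L7 def {e} use {e}

Live sets:
  L0: in=∅ out={b,e,z}
  L1: in={e,z} out={e,z}
  L2: in={b,e,z} out={b,e,z}
  L3: in={b,e,z} out={b,e,z}
  L4: in={e,z} out=∅
  L5: in=∅ out=∅
  L6: in={b,e} out={e}
  L7: in={e} out=∅

Interference:
  b↔{e,v,z}
  e↔{b,j,v,w,z}
  j↔{e,z}
  v↔{b,e,z}
  w↔{e,z}
  z↔{b,e,j,v,w}

N(b) = ["e", "v", "z"]

Answer: ["e", "v", "z"]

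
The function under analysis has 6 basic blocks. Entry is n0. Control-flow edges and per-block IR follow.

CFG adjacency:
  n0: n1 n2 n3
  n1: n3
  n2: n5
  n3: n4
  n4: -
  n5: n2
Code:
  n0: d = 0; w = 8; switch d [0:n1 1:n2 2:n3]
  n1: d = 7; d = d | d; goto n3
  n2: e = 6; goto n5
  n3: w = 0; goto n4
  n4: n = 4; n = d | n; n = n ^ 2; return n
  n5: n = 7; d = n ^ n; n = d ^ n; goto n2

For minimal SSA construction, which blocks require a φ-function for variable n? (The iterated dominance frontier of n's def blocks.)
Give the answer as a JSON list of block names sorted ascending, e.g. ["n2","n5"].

Answer: ["n2"]

Working:
idom tree: n1←n0 n2←n0 n3←n0 n4←n3 n5←n2
Join-block Dom:
  n2: preds {n0,n5}: {n0} ∩ {n0,n2,n5} = {n0}; idom=n0
  n3: preds {n0,n1}: {n0} ∩ {n0,n1} = {n0}; idom=n0

DF walk-up:
  n2←n0: walk · to n0
  n2←n5: walk n5→n2 to n0
  n3←n0: walk · to n0
  n3←n1: walk n1 to n0
  n0: DF=∅
  n1: DF={n3}
  n2: DF={n2}
  n3: DF=∅
  n4: DF=∅
  n5: DF={n2}

φ for n: defs {n4,n5}
  DF⁺ = {n2}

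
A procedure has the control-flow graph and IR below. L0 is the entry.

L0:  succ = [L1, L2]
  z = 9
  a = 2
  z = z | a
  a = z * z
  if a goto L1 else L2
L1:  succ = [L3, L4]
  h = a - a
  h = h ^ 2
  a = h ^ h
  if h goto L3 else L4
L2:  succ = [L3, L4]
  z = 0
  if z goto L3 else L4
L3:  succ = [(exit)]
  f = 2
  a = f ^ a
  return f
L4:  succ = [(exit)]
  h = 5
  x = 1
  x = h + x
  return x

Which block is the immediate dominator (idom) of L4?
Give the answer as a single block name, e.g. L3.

idom tree: L1←L0 L2←L0 L3←L0 L4←L0
Dom at joins:
  L3: preds {L1,L2}: {L0,L1} ∩ {L0,L2} = {L0}; idom=L0
  L4: preds {L1,L2}: {L0,L1} ∩ {L0,L2} = {L0}; idom=L0

idom(L4) = L0

Answer: L0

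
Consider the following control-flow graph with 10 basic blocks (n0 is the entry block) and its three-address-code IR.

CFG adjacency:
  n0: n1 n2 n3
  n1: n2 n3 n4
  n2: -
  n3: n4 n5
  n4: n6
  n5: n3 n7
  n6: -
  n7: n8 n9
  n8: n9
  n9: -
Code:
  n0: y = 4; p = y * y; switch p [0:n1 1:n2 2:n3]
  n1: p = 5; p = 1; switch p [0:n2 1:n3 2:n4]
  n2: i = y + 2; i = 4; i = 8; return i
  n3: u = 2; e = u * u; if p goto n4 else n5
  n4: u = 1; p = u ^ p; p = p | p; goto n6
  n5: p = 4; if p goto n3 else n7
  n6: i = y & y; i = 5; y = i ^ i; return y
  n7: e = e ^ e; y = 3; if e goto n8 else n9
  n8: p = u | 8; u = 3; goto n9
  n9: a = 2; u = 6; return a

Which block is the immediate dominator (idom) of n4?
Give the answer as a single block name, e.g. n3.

idom tree: n1←n0 n2←n0 n3←n0 n4←n0 n5←n3 n6←n4 n7←n5 n8←n7 n9←n7
Dom∩ at merges:
  n2: preds {n0,n1}: {n0} ∩ {n0,n1} = {n0}; idom=n0
  n3: preds {n0,n1,n5}: {n0} ∩ {n0,n1} ∩ {n0,n3,n5} = {n0}; idom=n0
  n4: preds {n1,n3}: {n0,n1} ∩ {n0,n3} = {n0}; idom=n0
  n9: preds {n7,n8}: {n0,n3,n5,n7} ∩ {n0,n3,n5,n7,n8} = {n0,n3,n5,n7}; idom=n7

idom(n4) = n0

Answer: n0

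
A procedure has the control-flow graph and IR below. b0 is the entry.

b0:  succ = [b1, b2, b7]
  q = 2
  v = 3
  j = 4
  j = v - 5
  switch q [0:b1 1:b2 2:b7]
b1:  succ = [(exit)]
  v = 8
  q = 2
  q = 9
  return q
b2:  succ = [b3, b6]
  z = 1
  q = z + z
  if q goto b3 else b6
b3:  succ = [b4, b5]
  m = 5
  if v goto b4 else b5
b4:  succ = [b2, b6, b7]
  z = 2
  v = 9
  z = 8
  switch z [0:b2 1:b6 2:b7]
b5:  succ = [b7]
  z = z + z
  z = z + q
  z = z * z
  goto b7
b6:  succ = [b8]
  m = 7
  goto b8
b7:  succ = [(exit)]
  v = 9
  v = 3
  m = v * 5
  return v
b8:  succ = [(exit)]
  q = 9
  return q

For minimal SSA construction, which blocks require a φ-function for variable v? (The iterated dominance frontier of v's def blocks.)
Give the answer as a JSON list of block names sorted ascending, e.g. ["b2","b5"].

idom tree: b1←b0 b2←b0 b3←b2 b4←b3 b5←b3 b6←b2 b7←b0 b8←b6
Join-block Dom:
  b2: preds {b0,b4}: {b0} ∩ {b0,b2,b3,b4} = {b0}; idom=b0
  b6: preds {b2,b4}: {b0,b2} ∩ {b0,b2,b3,b4} = {b0,b2}; idom=b2
  b7: preds {b0,b4,b5}: {b0} ∩ {b0,b2,b3,b4} ∩ {b0,b2,b3,b5} = {b0}; idom=b0

DF walk-up:
  b2←b0: walk · to b0
  b2←b4: walk b4→b3→b2 to b0
  b6←b2: walk · to b2
  b6←b4: walk b4→b3 to b2
  b7←b0: walk · to b0
  b7←b4: walk b4→b3→b2 to b0
  b7←b5: walk b5→b3→b2 to b0
  b0: DF=∅
  b1: DF=∅
  b2: DF={b2,b7}
  b3: DF={b2,b6,b7}
  b4: DF={b2,b6,b7}
  b5: DF={b7}
  b6: DF=∅
  b7: DF=∅
  b8: DF=∅

φ for v: defs {b0,b1,b4,b7}
  DF⁺ = {b2,b6,b7}

Answer: ["b2", "b6", "b7"]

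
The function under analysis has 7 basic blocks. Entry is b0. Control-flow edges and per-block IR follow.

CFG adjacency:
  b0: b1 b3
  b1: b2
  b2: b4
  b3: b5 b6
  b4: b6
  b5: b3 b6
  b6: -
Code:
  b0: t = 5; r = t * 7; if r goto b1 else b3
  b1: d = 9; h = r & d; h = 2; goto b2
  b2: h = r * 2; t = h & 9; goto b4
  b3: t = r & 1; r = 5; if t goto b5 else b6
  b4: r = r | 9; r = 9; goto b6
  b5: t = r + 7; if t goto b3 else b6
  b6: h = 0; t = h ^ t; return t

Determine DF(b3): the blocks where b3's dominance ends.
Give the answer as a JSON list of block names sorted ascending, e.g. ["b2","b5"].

idom tree: b1←b0 b2←b1 b3←b0 b4←b2 b5←b3 b6←b0
Join-block Dom:
  b3: preds {b0,b5}: {b0} ∩ {b0,b3,b5} = {b0}; idom=b0
  b6: preds {b3,b4,b5}: {b0,b3} ∩ {b0,b1,b2,b4} ∩ {b0,b3,b5} = {b0}; idom=b0

DF derivation:
  b3←b0: walk · to b0
  b3←b5: walk b5→b3 to b0
  b6←b3: walk b3 to b0
  b6←b4: walk b4→b2→b1 to b0
  b6←b5: walk b5→b3 to b0
  DF(b0)=∅
  DF(b1)={b6}
  DF(b2)={b6}
  DF(b3)={b3,b6}
  DF(b4)={b6}
  DF(b5)={b3,b6}
  DF(b6)=∅

DF(b3) = ["b3", "b6"]

Answer: ["b3", "b6"]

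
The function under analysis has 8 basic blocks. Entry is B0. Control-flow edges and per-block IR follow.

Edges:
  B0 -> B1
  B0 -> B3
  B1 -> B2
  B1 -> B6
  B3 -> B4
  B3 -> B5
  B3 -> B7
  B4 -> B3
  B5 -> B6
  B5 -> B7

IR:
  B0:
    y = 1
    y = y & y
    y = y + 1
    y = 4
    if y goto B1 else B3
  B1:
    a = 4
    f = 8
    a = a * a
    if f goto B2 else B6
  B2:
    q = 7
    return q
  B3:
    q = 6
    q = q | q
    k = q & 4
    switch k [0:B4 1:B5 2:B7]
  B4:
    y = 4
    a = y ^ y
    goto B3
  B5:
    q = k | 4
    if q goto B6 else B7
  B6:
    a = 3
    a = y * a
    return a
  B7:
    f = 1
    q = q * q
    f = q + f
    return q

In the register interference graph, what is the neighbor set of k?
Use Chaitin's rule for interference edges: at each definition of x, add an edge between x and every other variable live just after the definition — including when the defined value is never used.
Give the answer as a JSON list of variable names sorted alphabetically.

Answer: ["q", "y"]

Analysis:
def/use:
  B0 def {y} use ∅
  B1 def {a,f} use ∅
  B2 def {q} use ∅
  B3 def {k,q} use ∅
  B4 def {a,y} use ∅
  B5 def {q} use {k}
  B6 def {a} use {y}
  B7 def {f,q} use {q}

Liveness:
  live B0: ∅→{y}
  live B1: {y}→{y}
  live B2: ∅→∅
  live B3: {y}→{k,q,y}
  live B4: ∅→{y}
  live B5: {k,y}→{q,y}
  live B6: {y}→∅
  live B7: {q}→∅

Conflict graph:
  a — {f,y}
  f — {a,q,y}
  k — {q,y}
  q — {f,k,y}
  y — {a,f,k,q}

N(k) = ["q", "y"]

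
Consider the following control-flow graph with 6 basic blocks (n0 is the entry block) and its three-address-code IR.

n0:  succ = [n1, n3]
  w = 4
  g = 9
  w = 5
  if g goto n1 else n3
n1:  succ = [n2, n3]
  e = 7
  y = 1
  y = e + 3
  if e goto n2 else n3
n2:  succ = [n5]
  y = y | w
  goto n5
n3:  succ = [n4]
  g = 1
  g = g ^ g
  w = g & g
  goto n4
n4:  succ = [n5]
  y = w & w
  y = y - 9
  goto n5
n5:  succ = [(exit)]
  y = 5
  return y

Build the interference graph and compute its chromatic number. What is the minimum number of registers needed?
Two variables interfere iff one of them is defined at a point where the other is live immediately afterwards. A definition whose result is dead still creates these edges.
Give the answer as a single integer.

Answer: 3

Working:
Block summaries:
  n0 def {g,w} use ∅
  n1 def {e,y} use ∅
  n2 def {y} use {w,y}
  n3 def {g,w} use ∅
  n4 def {y} use {w}
  n5 def {y} use ∅

Liveness:
  live n0: ∅→{w}
  live n1: {w}→{w,y}
  live n2: {w,y}→∅
  live n3: ∅→{w}
  live n4: {w}→∅
  live n5: ∅→∅

Interfere edges:
  e: {w,y}
  g: {w}
  w: {e,g,y}
  y: {e,w}

Registers:
  lower bound: {e,w,y} mutually conflict ⇒ χ ≥ 3
  3-colouring: r0={w}  r1={e,g}  r2={y}
  χ = 3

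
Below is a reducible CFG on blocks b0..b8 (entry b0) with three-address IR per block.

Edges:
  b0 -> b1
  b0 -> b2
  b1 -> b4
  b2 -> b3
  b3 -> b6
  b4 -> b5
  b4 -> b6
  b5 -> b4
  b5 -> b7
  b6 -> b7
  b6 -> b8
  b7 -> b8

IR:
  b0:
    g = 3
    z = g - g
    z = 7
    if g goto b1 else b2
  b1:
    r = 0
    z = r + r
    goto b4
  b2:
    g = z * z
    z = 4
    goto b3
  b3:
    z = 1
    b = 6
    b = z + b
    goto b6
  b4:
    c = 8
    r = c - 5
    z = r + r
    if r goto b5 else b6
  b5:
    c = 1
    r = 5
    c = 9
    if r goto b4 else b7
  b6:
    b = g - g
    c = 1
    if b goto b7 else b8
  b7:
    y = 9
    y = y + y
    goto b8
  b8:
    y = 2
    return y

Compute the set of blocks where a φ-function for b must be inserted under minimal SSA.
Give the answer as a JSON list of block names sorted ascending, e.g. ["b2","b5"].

idom tree: b1←b0 b2←b0 b3←b2 b4←b1 b5←b4 b6←b0 b7←b0 b8←b0
Dom at joins:
  b4: preds {b1,b5}: {b0,b1} ∩ {b0,b1,b4,b5} = {b0,b1}; idom=b1
  b6: preds {b3,b4}: {b0,b2,b3} ∩ {b0,b1,b4} = {b0}; idom=b0
  b7: preds {b5,b6}: {b0,b1,b4,b5} ∩ {b0,b6} = {b0}; idom=b0
  b8: preds {b6,b7}: {b0,b6} ∩ {b0,b7} = {b0}; idom=b0

Frontier:
  join b4 pred b1: · stop@b1
  join b4 pred b5: b5→b4 stop@b1
  join b6 pred b3: b3→b2 stop@b0
  join b6 pred b4: b4→b1 stop@b0
  join b7 pred b5: b5→b4→b1 stop@b0
  join b7 pred b6: b6 stop@b0
  join b8 pred b6: b6 stop@b0
  join b8 pred b7: b7 stop@b0
  b0: DF=∅
  b1: DF={b6,b7}
  b2: DF={b6}
  b3: DF={b6}
  b4: DF={b4,b6,b7}
  b5: DF={b4,b7}
  b6: DF={b7,b8}
  b7: DF={b8}
  b8: DF=∅

φ for b: defs {b3,b6}
  DF⁺ = {b6,b7,b8}

Answer: ["b6", "b7", "b8"]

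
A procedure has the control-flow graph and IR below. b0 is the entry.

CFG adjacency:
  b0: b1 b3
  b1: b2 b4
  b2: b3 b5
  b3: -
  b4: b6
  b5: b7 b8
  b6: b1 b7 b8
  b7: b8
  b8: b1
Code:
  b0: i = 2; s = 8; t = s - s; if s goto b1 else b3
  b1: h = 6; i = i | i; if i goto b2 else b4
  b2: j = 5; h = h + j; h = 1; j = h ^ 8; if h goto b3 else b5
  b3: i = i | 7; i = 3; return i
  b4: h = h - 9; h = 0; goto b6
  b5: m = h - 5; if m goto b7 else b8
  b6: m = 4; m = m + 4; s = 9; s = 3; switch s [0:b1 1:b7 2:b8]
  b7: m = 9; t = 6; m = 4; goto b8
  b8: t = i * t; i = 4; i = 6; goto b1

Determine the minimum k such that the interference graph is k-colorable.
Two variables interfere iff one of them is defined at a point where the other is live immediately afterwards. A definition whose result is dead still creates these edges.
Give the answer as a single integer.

Answer: 4

Working:
def/use:
  b0 def {i,s,t} use ∅
  b1 def {h,i} use {i}
  b2 def {h,j} use {h}
  b3 def {i} use {i}
  b4 def {h} use {h}
  b5 def {m} use {h}
  b6 def {m,s} use ∅
  b7 def {m,t} use ∅
  b8 def {i,t} use {i,t}

Backward fixpoint:
  live b0: ∅→{i,t}
  live b1: {i,t}→{h,i,t}
  live b2: {h,i,t}→{h,i,t}
  live b3: {i}→∅
  live b4: {h,i,t}→{i,t}
  live b5: {h,i,t}→{i,t}
  live b6: {i,t}→{i,t}
  live b7: {i}→{i,t}
  live b8: {i,t}→{i,t}

Interfere edges:
  h↔{i,j,t}
  i↔{h,j,m,s,t}
  j↔{h,i,t}
  m↔{i,t}
  s↔{i,t}
  t↔{h,i,j,m,s}

Chromatic number:
  clique {h,i,j,t} ⇒ need ≥ 4
  4-colouring: r0={i}  r1={t}  r2={h,m,s}  r3={j}
  χ = 4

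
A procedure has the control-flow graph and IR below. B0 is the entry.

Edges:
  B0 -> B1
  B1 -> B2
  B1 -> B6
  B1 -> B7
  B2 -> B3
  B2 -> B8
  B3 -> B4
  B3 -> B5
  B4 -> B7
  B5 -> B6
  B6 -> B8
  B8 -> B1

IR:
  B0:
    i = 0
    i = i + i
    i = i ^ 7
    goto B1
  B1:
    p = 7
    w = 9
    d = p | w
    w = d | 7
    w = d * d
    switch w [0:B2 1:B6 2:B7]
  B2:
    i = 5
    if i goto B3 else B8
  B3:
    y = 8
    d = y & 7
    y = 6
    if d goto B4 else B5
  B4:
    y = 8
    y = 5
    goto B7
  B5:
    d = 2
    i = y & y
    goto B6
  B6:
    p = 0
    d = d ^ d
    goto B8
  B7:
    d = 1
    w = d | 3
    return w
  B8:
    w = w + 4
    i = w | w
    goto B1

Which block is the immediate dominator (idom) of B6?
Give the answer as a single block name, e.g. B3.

idom tree: B1←B0 B2←B1 B3←B2 B4←B3 B5←B3 B6←B1 B7←B1 B8←B1
Dom∩ at merges:
  B1: preds {B0,B8}: {B0} ∩ {B0,B1,B8} = {B0}; idom=B0
  B6: preds {B1,B5}: {B0,B1} ∩ {B0,B1,B2,B3,B5} = {B0,B1}; idom=B1
  B7: preds {B1,B4}: {B0,B1} ∩ {B0,B1,B2,B3,B4} = {B0,B1}; idom=B1
  B8: preds {B2,B6}: {B0,B1,B2} ∩ {B0,B1,B6} = {B0,B1}; idom=B1

idom(B6) = B1

Answer: B1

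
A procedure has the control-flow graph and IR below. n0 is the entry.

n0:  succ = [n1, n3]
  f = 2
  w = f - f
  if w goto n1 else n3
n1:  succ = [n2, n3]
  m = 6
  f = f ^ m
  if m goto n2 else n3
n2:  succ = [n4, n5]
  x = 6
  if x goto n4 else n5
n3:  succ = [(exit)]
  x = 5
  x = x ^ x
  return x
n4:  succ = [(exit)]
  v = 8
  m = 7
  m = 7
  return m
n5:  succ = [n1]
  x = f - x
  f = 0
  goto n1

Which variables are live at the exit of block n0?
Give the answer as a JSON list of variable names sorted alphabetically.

Answer: ["f"]

Working:
def/use:
  n0 def {f,w} use ∅
  n1 def {f,m} use {f}
  n2 def {x} use ∅
  n3 def {x} use ∅
  n4 def {m,v} use ∅
  n5 def {f,x} use {f,x}

Backward fixpoint:
  live n0: ∅→{f}
  live n1: {f}→{f}
  live n2: {f}→{f,x}
  live n3: ∅→∅
  live n4: ∅→∅
  live n5: {f,x}→{f}

live-out(n0) = ["f"]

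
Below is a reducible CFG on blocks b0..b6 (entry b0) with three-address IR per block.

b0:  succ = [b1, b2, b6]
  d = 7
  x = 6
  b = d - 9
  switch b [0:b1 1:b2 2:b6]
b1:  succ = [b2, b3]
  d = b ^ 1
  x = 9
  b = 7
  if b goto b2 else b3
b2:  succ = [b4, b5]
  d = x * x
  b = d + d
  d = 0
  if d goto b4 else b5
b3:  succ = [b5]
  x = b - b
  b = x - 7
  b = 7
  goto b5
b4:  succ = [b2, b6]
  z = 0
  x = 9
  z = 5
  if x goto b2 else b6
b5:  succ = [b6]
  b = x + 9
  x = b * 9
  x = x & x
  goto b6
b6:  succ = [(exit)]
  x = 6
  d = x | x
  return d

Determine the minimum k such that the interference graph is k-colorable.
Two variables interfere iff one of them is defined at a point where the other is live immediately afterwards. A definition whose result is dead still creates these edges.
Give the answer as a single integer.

Answer: 2

Analysis:
Per-block:
  b0 def {b,d,x} use ∅
  b1 def {b,d,x} use {b}
  b2 def {b,d} use {x}
  b3 def {b,x} use {b}
  b4 def {x,z} use ∅
  b5 def {b,x} use {x}
  b6 def {d,x} use ∅

Backward fixpoint:
  b0: in=∅ out={b,x}
  b1: in={b} out={b,x}
  b2: in={x} out={x}
  b3: in={b} out={x}
  b4: in=∅ out={x}
  b5: in={x} out=∅
  b6: in=∅ out=∅

Interference:
  b: {x}
  d: {x}
  x: {b,d,z}
  z: {x}

Colouring:
  {b,x} pairwise interfere (2-clique) ⇒ χ ≥ 2
  2-colouring: r0={x}  r1={b,d,z}
  χ = 2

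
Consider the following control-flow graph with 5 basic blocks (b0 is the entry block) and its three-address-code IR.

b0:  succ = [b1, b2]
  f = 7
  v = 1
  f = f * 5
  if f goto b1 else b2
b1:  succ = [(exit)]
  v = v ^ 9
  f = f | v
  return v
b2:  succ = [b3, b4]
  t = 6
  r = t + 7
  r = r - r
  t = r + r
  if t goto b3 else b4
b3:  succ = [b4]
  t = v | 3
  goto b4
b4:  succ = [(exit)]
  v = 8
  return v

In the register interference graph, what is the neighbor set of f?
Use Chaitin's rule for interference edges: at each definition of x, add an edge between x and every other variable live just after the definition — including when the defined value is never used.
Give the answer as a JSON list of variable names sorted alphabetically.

Answer: ["v"]

Derivation:
Block summaries:
  b0 def {f,v} use ∅
  b1 def {f,v} use {f,v}
  b2 def {r,t} use ∅
  b3 def {t} use {v}
  b4 def {v} use ∅

Liveness:
  b0: in=∅ out={f,v}
  b1: in={f,v} out=∅
  b2: in={v} out={v}
  b3: in={v} out=∅
  b4: in=∅ out=∅

Interference:
  f: {v}
  r: {v}
  t: {v}
  v: {f,r,t}

N(f) = ["v"]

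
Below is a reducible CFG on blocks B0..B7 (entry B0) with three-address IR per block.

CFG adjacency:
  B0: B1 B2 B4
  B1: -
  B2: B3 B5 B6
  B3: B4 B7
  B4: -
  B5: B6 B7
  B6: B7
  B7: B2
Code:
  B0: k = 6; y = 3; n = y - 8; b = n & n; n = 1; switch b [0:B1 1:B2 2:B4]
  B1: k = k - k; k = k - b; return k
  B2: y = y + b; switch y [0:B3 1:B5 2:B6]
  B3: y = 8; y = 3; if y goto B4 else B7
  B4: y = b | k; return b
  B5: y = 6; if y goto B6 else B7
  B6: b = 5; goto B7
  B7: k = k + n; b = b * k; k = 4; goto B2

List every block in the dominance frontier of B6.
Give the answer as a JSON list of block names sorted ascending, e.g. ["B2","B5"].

idom tree: B1←B0 B2←B0 B3←B2 B4←B0 B5←B2 B6←B2 B7←B2
Dom at joins:
  B2: preds {B0,B7}: {B0} ∩ {B0,B2,B7} = {B0}; idom=B0
  B4: preds {B0,B3}: {B0} ∩ {B0,B2,B3} = {B0}; idom=B0
  B6: preds {B2,B5}: {B0,B2} ∩ {B0,B2,B5} = {B0,B2}; idom=B2
  B7: preds {B3,B5,B6}: {B0,B2,B3} ∩ {B0,B2,B5} ∩ {B0,B2,B6} = {B0,B2}; idom=B2

DF derivation:
  join B2 pred B0: · stop@B0
  join B2 pred B7: B7→B2 stop@B0
  join B4 pred B0: · stop@B0
  join B4 pred B3: B3→B2 stop@B0
  join B6 pred B2: · stop@B2
  join B6 pred B5: B5 stop@B2
  join B7 pred B3: B3 stop@B2
  join B7 pred B5: B5 stop@B2
  join B7 pred B6: B6 stop@B2
  B0 → ∅
  B1 → ∅
  B2 → {B2,B4}
  B3 → {B4,B7}
  B4 → ∅
  B5 → {B6,B7}
  B6 → {B7}
  B7 → {B2}

DF(B6) = ["B7"]

Answer: ["B7"]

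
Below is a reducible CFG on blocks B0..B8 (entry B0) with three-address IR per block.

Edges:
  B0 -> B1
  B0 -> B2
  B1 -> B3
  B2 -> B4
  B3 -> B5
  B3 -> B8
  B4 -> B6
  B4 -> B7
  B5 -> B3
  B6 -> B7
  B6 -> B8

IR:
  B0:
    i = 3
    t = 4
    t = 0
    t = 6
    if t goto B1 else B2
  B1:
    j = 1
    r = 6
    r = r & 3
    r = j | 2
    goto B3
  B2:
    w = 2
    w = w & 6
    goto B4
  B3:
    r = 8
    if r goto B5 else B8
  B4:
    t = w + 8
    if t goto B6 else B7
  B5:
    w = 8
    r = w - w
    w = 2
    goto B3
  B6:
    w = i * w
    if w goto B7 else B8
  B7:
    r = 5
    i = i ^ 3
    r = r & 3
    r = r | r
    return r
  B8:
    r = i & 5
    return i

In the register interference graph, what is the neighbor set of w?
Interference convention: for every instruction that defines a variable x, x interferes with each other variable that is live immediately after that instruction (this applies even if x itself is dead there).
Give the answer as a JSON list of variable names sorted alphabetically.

Answer: ["i", "t"]

Analysis:
def/use:
  B0: {i,t} / ∅
  B1: {j,r} / ∅
  B2: {w} / ∅
  B3: {r} / ∅
  B4: {t} / {w}
  B5: {r,w} / ∅
  B6: {w} / {i,w}
  B7: {i,r} / {i}
  B8: {r} / {i}

Live sets:
  live B0: ∅→{i}
  live B1: {i}→{i}
  live B2: {i}→{i,w}
  live B3: {i}→{i}
  live B4: {i,w}→{i,w}
  live B5: {i}→{i}
  live B6: {i,w}→{i}
  live B7: {i}→∅
  live B8: {i}→∅

Interference:
  i↔{j,r,t,w}
  j↔{i,r}
  r↔{i,j}
  t↔{i,w}
  w↔{i,t}

N(w) = ["i", "t"]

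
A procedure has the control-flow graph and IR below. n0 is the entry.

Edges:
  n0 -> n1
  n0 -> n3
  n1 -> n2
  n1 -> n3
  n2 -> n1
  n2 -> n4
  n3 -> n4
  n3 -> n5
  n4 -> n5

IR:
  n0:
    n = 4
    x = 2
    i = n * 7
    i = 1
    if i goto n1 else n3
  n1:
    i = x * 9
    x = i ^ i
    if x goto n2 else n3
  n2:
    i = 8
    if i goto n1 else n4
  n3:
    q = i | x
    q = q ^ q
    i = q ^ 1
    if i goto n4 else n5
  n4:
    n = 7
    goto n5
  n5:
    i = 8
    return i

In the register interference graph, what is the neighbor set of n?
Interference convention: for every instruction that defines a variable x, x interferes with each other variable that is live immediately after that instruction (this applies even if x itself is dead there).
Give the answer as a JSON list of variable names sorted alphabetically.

def/use:
  n0 def {i,n,x} use ∅
  n1 def {i,x} use {x}
  n2 def {i} use ∅
  n3 def {i,q} use {i,x}
  n4 def {n} use ∅
  n5 def {i} use ∅

Liveness:
  n0: in=∅ out={i,x}
  n1: in={x} out={i,x}
  n2: in={x} out={x}
  n3: in={i,x} out=∅
  n4: in=∅ out=∅
  n5: in=∅ out=∅

Conflict graph:
  i↔{x}
  n↔{x}
  q↔∅
  x↔{i,n}

N(n) = ["x"]

Answer: ["x"]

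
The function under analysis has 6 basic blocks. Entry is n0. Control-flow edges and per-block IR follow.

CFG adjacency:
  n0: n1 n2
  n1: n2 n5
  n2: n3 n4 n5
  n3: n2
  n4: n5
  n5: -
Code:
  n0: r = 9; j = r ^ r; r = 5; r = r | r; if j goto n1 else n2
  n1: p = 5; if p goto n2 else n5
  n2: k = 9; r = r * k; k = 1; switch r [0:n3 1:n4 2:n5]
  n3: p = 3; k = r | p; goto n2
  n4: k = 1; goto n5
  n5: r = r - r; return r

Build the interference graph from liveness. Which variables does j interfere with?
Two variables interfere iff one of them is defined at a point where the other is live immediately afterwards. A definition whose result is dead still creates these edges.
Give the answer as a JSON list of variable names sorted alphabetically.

Answer: ["r"]

Working:
Block summaries:
  n0: {j,r} / ∅
  n1: {p} / ∅
  n2: {k,r} / {r}
  n3: {k,p} / {r}
  n4: {k} / ∅
  n5: {r} / {r}

Liveness:
  n0 li=∅ lo={r}
  n1 li={r} lo={r}
  n2 li={r} lo={r}
  n3 li={r} lo={r}
  n4 li={r} lo={r}
  n5 li={r} lo=∅

Interference:
  j: {r}
  k: {r}
  p: {r}
  r: {j,k,p}

N(j) = ["r"]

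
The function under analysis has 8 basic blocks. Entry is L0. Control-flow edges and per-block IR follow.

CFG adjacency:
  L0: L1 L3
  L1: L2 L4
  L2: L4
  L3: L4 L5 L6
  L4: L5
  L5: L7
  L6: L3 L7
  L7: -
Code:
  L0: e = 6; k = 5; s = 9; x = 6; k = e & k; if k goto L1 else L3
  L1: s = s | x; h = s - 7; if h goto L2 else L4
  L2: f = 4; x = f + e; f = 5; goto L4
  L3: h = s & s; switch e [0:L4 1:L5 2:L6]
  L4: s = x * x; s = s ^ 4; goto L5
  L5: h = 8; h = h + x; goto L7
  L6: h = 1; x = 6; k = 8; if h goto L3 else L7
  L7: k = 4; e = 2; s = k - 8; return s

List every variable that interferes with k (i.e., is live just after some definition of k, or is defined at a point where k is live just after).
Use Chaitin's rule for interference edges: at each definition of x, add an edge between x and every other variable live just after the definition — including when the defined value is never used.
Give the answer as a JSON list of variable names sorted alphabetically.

Answer: ["e", "h", "s", "x"]

Derivation:
Block summaries:
  L0 def {e,k,s,x} use ∅
  L1 def {h,s} use {s,x}
  L2 def {f,x} use {e}
  L3 def {h} use {e,s}
  L4 def {s} use {x}
  L5 def {h} use {x}
  L6 def {h,k,x} use ∅
  L7 def {e,k,s} use ∅

Backward fixpoint:
  L0: in=∅ out={e,s,x}
  L1: in={e,s,x} out={e,x}
  L2: in={e} out={x}
  L3: in={e,s,x} out={e,s,x}
  L4: in={x} out={x}
  L5: in={x} out=∅
  L6: in={e,s} out={e,s,x}
  L7: in=∅ out=∅

Interfere edges:
  e — {f,h,k,s,x}
  f — {e,x}
  h — {e,k,s,x}
  k — {e,h,s,x}
  s — {e,h,k,x}
  x — {e,f,h,k,s}

N(k) = ["e", "h", "s", "x"]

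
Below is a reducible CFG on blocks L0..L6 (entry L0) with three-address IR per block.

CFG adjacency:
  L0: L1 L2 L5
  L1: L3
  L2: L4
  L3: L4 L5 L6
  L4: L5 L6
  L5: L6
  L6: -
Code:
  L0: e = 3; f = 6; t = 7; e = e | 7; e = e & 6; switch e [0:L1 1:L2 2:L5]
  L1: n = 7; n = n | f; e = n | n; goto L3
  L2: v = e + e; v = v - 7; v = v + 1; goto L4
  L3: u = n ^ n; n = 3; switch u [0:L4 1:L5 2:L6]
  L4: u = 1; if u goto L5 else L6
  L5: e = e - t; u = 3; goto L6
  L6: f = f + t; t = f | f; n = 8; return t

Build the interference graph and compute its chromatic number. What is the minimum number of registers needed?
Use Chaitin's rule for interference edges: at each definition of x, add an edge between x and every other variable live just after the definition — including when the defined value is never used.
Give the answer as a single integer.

Answer: 5

Working:
Block summaries:
  L0: def={e,f,t} ue=∅
  L1: def={e,n} ue={f}
  L2: def={v} ue={e}
  L3: def={n,u} ue={n}
  L4: def={u} ue=∅
  L5: def={e,u} ue={e,t}
  L6: def={f,n,t} ue={f,t}

Liveness:
  L0: in=∅ out={e,f,t}
  L1: in={f,t} out={e,f,n,t}
  L2: in={e,f,t} out={e,f,t}
  L3: in={e,f,n,t} out={e,f,t}
  L4: in={e,f,t} out={e,f,t}
  L5: in={e,f,t} out={f,t}
  L6: in={f,t} out=∅

Conflict graph:
  e — {f,n,t,u,v}
  f — {e,n,t,u,v}
  n — {e,f,t,u}
  t — {e,f,n,u,v}
  u — {e,f,n,t}
  v — {e,f,t}

Registers:
  lower bound: {e,f,n,t,u} mutually conflict ⇒ χ ≥ 5
  5-colouring: r0={e}  r1={f}  r2={t}  r3={n,v}  r4={u}
  χ = 5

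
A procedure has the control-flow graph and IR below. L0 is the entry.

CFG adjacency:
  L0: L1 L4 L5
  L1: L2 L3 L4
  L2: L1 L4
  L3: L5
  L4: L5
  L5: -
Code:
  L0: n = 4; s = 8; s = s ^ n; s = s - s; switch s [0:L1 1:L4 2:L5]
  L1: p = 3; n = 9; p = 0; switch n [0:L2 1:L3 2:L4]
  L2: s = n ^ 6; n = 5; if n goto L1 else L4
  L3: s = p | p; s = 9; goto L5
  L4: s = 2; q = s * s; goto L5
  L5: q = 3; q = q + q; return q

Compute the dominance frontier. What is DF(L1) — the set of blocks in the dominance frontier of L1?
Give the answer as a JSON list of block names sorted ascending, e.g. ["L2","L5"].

Answer: ["L1", "L4", "L5"]

Analysis:
idom tree: L1←L0 L2←L1 L3←L1 L4←L0 L5←L0
Dom at joins:
  L1: preds {L0,L2}: {L0} ∩ {L0,L1,L2} = {L0}; idom=L0
  L4: preds {L0,L1,L2}: {L0} ∩ {L0,L1} ∩ {L0,L1,L2} = {L0}; idom=L0
  L5: preds {L0,L3,L4}: {L0} ∩ {L0,L1,L3} ∩ {L0,L4} = {L0}; idom=L0

DF derivation:
  L1←L0: walk · to L0
  L1←L2: walk L2→L1 to L0
  L4←L0: walk · to L0
  L4←L1: walk L1 to L0
  L4←L2: walk L2→L1 to L0
  L5←L0: walk · to L0
  L5←L3: walk L3→L1 to L0
  L5←L4: walk L4 to L0
  DF(L0)=∅
  DF(L1)={L1,L4,L5}
  DF(L2)={L1,L4}
  DF(L3)={L5}
  DF(L4)={L5}
  DF(L5)=∅

DF(L1) = ["L1", "L4", "L5"]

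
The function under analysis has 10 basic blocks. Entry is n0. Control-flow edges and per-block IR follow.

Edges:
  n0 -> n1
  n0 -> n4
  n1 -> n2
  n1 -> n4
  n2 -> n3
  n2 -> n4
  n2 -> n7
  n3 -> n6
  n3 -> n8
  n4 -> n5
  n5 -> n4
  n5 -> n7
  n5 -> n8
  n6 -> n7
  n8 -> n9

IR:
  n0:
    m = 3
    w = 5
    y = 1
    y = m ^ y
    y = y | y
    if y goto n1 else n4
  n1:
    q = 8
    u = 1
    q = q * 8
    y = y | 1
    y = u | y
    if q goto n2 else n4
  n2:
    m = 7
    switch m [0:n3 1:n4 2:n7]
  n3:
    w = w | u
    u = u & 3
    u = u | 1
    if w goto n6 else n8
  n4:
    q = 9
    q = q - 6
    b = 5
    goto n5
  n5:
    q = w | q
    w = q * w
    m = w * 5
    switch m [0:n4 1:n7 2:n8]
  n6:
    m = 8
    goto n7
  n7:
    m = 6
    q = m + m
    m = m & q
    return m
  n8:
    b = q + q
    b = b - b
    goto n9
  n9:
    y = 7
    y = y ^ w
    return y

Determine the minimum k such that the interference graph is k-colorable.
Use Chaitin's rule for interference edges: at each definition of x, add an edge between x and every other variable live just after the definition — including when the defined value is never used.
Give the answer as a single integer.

Answer: 5

Derivation:
def/use:
  n0: {m,w,y} / ∅
  n1: {q,u,y} / {y}
  n2: {m} / ∅
  n3: {u,w} / {u,w}
  n4: {b,q} / ∅
  n5: {m,q,w} / {q,w}
  n6: {m} / ∅
  n7: {m,q} / ∅
  n8: {b} / {q}
  n9: {y} / {w}

Live sets:
  live n0: ∅→{w,y}
  live n1: {w,y}→{q,u,w}
  live n2: {q,u,w}→{q,u,w}
  live n3: {q,u,w}→{q,w}
  live n4: {w}→{q,w}
  live n5: {q,w}→{q,w}
  live n6: ∅→∅
  live n7: ∅→∅
  live n8: {q,w}→{w}
  live n9: {w}→∅

Conflict graph:
  b — {q,w}
  m — {q,u,w,y}
  q — {b,m,u,w,y}
  u — {m,q,w,y}
  w — {b,m,q,u,y}
  y — {m,q,u,w}

Chromatic number:
  clique {m,q,u,w,y} ⇒ need ≥ 5
  assign b→R2 m→R2 q→R0 u→R3 w→R1 y→R4 — no edge inside a register ⇒ χ ≤ 5
  χ = 5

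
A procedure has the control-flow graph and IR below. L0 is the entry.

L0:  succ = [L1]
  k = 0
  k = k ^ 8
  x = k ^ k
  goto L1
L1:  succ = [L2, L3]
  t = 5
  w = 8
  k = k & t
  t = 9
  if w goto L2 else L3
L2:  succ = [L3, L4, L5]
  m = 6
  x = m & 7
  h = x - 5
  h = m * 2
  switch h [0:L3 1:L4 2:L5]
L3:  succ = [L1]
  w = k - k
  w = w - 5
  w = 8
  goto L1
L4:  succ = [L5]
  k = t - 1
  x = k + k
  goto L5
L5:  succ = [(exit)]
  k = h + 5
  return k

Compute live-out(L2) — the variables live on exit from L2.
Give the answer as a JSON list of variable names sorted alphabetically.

Per-block:
  L0: {k,x} / ∅
  L1: {k,t,w} / {k}
  L2: {h,m,x} / ∅
  L3: {w} / {k}
  L4: {k,x} / {t}
  L5: {k} / {h}

Live sets:
  L0 li=∅ lo={k}
  L1 li={k} lo={k,t}
  L2 li={k,t} lo={h,k,t}
  L3 li={k} lo={k}
  L4 li={h,t} lo={h}
  L5 li={h} lo=∅

live-out(L2) = ["h", "k", "t"]

Answer: ["h", "k", "t"]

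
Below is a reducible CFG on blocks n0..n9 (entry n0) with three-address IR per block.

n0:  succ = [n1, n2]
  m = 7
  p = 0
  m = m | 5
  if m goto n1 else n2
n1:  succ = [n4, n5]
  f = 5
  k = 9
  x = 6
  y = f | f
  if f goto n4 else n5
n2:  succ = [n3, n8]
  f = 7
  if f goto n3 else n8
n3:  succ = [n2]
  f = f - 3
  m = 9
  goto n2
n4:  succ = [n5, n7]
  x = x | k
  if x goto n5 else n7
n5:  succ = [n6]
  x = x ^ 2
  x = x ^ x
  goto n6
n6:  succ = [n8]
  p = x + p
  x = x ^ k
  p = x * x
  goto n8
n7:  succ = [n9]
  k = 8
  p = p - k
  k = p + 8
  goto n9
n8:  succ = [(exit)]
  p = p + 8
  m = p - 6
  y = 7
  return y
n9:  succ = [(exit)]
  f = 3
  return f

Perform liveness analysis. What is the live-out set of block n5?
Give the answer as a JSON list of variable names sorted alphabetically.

Per-block:
  n0 def {m,p} use ∅
  n1 def {f,k,x,y} use ∅
  n2 def {f} use ∅
  n3 def {f,m} use {f}
  n4 def {x} use {k,x}
  n5 def {x} use {x}
  n6 def {p,x} use {k,p,x}
  n7 def {k,p} use {p}
  n8 def {m,p,y} use {p}
  n9 def {f} use ∅

Backward fixpoint:
  n0: in=∅ out={p}
  n1: in={p} out={k,p,x}
  n2: in={p} out={f,p}
  n3: in={f,p} out={p}
  n4: in={k,p,x} out={k,p,x}
  n5: in={k,p,x} out={k,p,x}
  n6: in={k,p,x} out={p}
  n7: in={p} out=∅
  n8: in={p} out=∅
  n9: in=∅ out=∅

live-out(n5) = ["k", "p", "x"]

Answer: ["k", "p", "x"]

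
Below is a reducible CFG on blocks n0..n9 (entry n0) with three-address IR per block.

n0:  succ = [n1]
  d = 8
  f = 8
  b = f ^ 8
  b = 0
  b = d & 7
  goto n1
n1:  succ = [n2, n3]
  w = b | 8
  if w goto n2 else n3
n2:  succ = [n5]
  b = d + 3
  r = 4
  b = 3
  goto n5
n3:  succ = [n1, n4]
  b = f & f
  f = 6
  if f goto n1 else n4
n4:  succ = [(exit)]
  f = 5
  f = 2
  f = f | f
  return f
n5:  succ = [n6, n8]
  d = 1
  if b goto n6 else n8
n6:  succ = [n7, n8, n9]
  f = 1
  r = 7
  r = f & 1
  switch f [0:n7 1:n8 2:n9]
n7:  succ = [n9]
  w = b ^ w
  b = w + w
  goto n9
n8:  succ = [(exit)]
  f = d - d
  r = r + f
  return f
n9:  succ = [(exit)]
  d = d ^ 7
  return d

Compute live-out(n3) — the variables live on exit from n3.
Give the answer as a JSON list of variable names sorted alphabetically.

def/use:
  n0: {b,d,f} / ∅
  n1: {w} / {b}
  n2: {b,r} / {d}
  n3: {b,f} / {f}
  n4: {f} / ∅
  n5: {d} / {b}
  n6: {f,r} / ∅
  n7: {b,w} / {b,w}
  n8: {f,r} / {d,r}
  n9: {d} / {d}

Live sets:
  live n0: ∅→{b,d,f}
  live n1: {b,d,f}→{d,f,w}
  live n2: {d,w}→{b,r,w}
  live n3: {d,f}→{b,d,f}
  live n4: ∅→∅
  live n5: {b,r,w}→{b,d,r,w}
  live n6: {b,d,w}→{b,d,r,w}
  live n7: {b,d,w}→{d}
  live n8: {d,r}→∅
  live n9: {d}→∅

live-out(n3) = ["b", "d", "f"]

Answer: ["b", "d", "f"]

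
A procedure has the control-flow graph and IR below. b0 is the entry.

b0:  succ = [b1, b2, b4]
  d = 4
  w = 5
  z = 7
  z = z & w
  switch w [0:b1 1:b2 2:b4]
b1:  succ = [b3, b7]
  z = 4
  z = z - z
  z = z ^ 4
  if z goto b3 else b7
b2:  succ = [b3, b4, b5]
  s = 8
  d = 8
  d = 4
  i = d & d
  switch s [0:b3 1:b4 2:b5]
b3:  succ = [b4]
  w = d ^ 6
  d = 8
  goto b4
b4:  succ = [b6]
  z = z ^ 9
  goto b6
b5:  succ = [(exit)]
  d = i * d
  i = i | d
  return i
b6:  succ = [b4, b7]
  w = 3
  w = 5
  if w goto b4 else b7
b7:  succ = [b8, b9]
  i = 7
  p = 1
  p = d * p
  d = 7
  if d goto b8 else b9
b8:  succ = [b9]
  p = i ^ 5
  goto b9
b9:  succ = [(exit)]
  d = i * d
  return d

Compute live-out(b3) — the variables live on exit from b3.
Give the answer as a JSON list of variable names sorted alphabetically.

Block summaries:
  b0 def {d,w,z} use ∅
  b1 def {z} use ∅
  b2 def {d,i,s} use ∅
  b3 def {d,w} use {d}
  b4 def {z} use {z}
  b5 def {d,i} use {d,i}
  b6 def {w} use ∅
  b7 def {d,i,p} use {d}
  b8 def {p} use {i}
  b9 def {d} use {d,i}

Live sets:
  b0 li=∅ lo={d,z}
  b1 li={d} lo={d,z}
  b2 li={z} lo={d,i,z}
  b3 li={d,z} lo={d,z}
  b4 li={d,z} lo={d,z}
  b5 li={d,i} lo=∅
  b6 li={d,z} lo={d,z}
  b7 li={d} lo={d,i}
  b8 li={d,i} lo={d,i}
  b9 li={d,i} lo=∅

live-out(b3) = ["d", "z"]

Answer: ["d", "z"]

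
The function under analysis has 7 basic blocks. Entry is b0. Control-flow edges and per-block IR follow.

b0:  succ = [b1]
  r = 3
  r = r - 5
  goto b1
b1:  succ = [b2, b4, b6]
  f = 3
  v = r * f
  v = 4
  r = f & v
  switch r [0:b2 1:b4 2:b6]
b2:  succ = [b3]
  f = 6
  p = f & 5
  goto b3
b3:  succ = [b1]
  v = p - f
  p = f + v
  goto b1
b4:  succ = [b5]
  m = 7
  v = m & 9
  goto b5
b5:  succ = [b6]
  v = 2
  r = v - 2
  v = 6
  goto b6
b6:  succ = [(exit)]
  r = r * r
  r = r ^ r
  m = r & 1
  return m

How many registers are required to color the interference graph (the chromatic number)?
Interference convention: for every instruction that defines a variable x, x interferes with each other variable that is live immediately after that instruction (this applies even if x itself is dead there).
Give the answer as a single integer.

Answer: 3

Working:
Block summaries:
  b0: {r} / ∅
  b1: {f,r,v} / {r}
  b2: {f,p} / ∅
  b3: {p,v} / {f,p}
  b4: {m,v} / ∅
  b5: {r,v} / ∅
  b6: {m,r} / {r}

Liveness:
  live b0: ∅→{r}
  live b1: {r}→{r}
  live b2: {r}→{f,p,r}
  live b3: {f,p,r}→{r}
  live b4: ∅→∅
  live b5: ∅→{r}
  live b6: {r}→∅

Conflict graph:
  f↔{p,r,v}
  m↔∅
  p↔{f,r}
  r↔{f,p,v}
  v↔{f,r}

Chromatic number:
  clique {f,p,r} ⇒ need ≥ 3
  3-colouring: r0={f,m}  r1={r}  r2={p,v}
  χ = 3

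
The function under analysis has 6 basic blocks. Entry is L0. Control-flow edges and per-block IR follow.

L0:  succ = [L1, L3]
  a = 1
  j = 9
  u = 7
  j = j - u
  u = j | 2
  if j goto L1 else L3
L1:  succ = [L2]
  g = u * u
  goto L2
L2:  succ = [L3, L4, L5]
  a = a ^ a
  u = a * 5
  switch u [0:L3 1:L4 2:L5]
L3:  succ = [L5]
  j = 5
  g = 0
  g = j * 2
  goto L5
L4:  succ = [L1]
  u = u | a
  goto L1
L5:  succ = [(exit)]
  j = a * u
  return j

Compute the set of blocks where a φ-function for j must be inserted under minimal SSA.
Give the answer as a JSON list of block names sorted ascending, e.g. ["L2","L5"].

idom tree: L1←L0 L2←L1 L3←L0 L4←L2 L5←L0
Dom at joins:
  L1: preds {L0,L4}: {L0} ∩ {L0,L1,L2,L4} = {L0}; idom=L0
  L3: preds {L0,L2}: {L0} ∩ {L0,L1,L2} = {L0}; idom=L0
  L5: preds {L2,L3}: {L0,L1,L2} ∩ {L0,L3} = {L0}; idom=L0

DF walk-up:
  L1←L0: walk · to L0
  L1←L4: walk L4→L2→L1 to L0
  L3←L0: walk · to L0
  L3←L2: walk L2→L1 to L0
  L5←L2: walk L2→L1 to L0
  L5←L3: walk L3 to L0
  DF(L0)=∅
  DF(L1)={L1,L3,L5}
  DF(L2)={L1,L3,L5}
  DF(L3)={L5}
  DF(L4)={L1}
  DF(L5)=∅

φ for j: defs {L0,L3,L5}
  DF⁺ = {L5}

Answer: ["L5"]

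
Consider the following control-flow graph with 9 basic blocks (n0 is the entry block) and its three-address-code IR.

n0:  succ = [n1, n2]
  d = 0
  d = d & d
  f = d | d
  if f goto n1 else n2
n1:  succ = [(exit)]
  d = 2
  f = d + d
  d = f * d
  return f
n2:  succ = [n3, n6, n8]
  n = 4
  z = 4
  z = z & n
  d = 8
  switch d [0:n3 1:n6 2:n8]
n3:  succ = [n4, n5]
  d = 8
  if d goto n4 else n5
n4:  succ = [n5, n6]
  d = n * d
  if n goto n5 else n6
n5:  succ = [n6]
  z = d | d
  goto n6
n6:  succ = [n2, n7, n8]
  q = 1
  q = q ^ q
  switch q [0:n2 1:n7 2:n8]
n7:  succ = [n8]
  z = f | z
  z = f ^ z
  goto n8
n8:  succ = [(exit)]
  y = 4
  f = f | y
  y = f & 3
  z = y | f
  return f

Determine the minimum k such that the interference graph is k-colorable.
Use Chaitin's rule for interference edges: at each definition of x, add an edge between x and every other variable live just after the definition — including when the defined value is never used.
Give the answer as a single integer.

def/use:
  n0 def {d,f} use ∅
  n1 def {d,f} use ∅
  n2 def {d,n,z} use ∅
  n3 def {d} use ∅
  n4 def {d} use {d,n}
  n5 def {z} use {d}
  n6 def {q} use ∅
  n7 def {z} use {f,z}
  n8 def {f,y,z} use {f}

Live sets:
  n0: in=∅ out={f}
  n1: in=∅ out=∅
  n2: in={f} out={f,n,z}
  n3: in={f,n,z} out={d,f,n,z}
  n4: in={d,f,n,z} out={d,f,z}
  n5: in={d,f} out={f,z}
  n6: in={f,z} out={f,z}
  n7: in={f,z} out={f}
  n8: in={f} out=∅

Interfere edges:
  d — {f,n,z}
  f — {d,n,q,y,z}
  n — {d,f,z}
  q — {f,z}
  y — {f}
  z — {d,f,n,q}

Registers:
  lower bound: {d,f,n,z} mutually conflict ⇒ χ ≥ 4
  4-colouring: r0={f}  r1={y,z}  r2={d,q}  r3={n}
  χ = 4

Answer: 4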